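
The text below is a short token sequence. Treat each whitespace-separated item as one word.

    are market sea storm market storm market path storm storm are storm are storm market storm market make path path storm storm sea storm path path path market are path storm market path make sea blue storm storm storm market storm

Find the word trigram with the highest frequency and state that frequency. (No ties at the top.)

Trigram frequencies (highest first):
  storm market storm: 3
  market storm market: 2
  storm market path: 2
  path storm storm: 2
  storm are storm: 2
  are market sea: 1
  … (27 more, each ≤ 1)

"storm market storm", 3 times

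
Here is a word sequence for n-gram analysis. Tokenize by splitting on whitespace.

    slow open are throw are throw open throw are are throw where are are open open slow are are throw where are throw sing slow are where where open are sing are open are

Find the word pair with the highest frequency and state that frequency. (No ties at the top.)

"are throw", 5 times

Bigram frequencies (highest first):
  are throw: 5
  open are: 3
  are are: 3
  throw are: 2
  throw where: 2
  where are: 2
  … (14 more, each ≤ 2)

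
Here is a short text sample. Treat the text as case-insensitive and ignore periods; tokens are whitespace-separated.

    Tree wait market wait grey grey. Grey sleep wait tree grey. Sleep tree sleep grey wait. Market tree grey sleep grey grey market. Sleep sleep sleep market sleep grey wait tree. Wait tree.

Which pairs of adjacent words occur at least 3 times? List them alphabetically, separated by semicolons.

Bigram counts meeting the condition (at least 3 times):
  grey grey: 3
  grey sleep: 3
  sleep grey: 3
  wait tree: 3

grey grey; grey sleep; sleep grey; wait tree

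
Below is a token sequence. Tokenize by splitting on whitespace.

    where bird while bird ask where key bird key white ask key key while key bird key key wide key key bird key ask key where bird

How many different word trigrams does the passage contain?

23

27 tokens → 25 trigram windows in total.
Repeated trigrams (each contributes count−1 duplicates):
  key bird key: 3
2 duplicate windows → 25 − 2 = 23 distinct.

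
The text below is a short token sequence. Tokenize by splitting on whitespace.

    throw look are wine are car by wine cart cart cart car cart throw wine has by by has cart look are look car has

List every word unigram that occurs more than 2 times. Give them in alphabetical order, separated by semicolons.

are; by; car; cart; has; look; wine

Unigram counts meeting the condition (more than 2 times):
  are: 3
  by: 3
  car: 3
  cart: 5
  has: 3
  look: 3
  wine: 3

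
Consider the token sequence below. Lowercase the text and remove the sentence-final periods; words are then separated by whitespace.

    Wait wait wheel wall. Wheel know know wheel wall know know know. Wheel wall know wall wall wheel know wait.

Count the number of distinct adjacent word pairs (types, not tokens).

20 tokens → 19 bigram windows in total.
Repeated bigrams (each contributes count−1 duplicates):
  know know: 3
  wheel wall: 3
  know wheel: 2
  wall know: 2
  wall wheel: 2
  wheel know: 2
8 duplicate windows → 19 − 8 = 11 distinct.

11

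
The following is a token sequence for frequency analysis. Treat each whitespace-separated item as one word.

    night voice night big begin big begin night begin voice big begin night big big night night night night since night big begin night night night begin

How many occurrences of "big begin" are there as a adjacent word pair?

Scanning the 26 overlapping bigram windows for "big begin":
  position 4–5: big begin
  position 6–7: big begin
  position 11–12: big begin
  position 22–23: big begin

4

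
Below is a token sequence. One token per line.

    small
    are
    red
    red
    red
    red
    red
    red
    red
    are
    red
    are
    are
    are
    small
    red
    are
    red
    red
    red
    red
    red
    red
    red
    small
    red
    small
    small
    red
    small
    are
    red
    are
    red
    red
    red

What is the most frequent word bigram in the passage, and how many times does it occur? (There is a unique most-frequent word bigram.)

"red red", 14 times

Bigram frequencies (highest first):
  red red: 14
  are red: 5
  red are: 4
  small red: 3
  red small: 3
  small are: 2
  … (3 more, each ≤ 2)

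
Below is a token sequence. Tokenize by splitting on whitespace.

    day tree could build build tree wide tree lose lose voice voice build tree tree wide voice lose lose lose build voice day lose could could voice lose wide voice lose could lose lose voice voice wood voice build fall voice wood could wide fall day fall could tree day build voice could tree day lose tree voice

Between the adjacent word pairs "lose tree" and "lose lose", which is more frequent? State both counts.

"lose lose" (4 vs 1)

"lose tree": 1 occurrence
"lose lose": 4 occurrences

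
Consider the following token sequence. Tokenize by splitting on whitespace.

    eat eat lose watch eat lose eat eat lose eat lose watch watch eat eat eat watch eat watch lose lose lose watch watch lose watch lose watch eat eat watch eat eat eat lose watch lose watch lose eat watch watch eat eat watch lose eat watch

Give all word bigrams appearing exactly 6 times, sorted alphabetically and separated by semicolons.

eat watch; watch eat; watch lose

Bigram counts meeting the condition (exactly 6 times):
  eat watch: 6
  watch eat: 6
  watch lose: 6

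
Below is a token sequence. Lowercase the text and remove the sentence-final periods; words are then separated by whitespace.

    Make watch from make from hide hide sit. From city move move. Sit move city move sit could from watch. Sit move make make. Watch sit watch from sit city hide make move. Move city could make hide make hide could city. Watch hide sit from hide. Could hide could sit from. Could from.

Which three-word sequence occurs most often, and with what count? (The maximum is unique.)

"hide sit from", 2 times

Trigram frequencies (highest first):
  hide sit from: 2
  make watch from: 1
  watch from make: 1
  from make from: 1
  make from hide: 1
  from hide hide: 1
  … (45 more, each ≤ 1)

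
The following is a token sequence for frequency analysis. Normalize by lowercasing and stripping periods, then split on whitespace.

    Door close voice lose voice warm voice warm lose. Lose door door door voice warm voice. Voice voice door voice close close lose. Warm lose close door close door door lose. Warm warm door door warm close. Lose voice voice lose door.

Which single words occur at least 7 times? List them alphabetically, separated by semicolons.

door; lose; voice; warm

Unigram counts meeting the condition (at least 7 times):
  door: 11
  lose: 8
  voice: 10
  warm: 7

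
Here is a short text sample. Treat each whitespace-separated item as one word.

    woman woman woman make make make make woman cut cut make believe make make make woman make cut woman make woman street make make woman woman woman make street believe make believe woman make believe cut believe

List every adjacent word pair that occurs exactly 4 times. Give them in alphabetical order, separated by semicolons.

Bigram counts meeting the condition (exactly 4 times):
  make woman: 4
  woman woman: 4

make woman; woman woman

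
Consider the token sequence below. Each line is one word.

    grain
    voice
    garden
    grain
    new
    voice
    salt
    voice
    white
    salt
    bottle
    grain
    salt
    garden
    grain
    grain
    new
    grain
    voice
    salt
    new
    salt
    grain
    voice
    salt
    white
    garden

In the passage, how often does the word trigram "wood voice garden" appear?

Scanning the 25 overlapping trigram windows for "wood voice garden":
  (none found)

0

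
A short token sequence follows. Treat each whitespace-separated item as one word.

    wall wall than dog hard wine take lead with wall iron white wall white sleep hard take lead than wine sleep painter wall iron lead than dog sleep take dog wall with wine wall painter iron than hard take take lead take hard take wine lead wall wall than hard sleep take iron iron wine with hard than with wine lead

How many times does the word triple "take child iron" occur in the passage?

0

Scanning the 59 overlapping trigram windows for "take child iron":
  (none found)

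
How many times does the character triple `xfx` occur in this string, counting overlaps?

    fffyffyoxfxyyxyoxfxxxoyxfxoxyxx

3

Sliding a length-3 window over the 31 characters (29 positions):
  position 9–11: xfx
  position 17–19: xfx
  position 24–26: xfx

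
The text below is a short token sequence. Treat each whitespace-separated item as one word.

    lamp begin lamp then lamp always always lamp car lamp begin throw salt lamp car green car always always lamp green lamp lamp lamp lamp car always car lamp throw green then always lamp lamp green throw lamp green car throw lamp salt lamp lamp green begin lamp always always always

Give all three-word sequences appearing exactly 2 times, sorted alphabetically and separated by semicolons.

Trigram counts meeting the condition (exactly 2 times):
  always always lamp: 2
  lamp always always: 2
  lamp lamp green: 2
  lamp lamp lamp: 2

always always lamp; lamp always always; lamp lamp green; lamp lamp lamp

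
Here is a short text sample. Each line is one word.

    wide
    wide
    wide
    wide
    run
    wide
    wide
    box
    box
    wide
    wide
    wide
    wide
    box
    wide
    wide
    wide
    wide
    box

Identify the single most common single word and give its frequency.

Unigram frequencies (highest first):
  wide: 14
  box: 4
  run: 1

"wide", 14 times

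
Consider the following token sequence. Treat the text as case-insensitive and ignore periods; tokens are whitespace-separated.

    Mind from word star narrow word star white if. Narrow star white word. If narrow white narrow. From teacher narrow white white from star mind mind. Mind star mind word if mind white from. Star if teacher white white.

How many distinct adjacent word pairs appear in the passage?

39 tokens → 38 bigram windows in total.
Repeated bigrams (each contributes count−1 duplicates):
  from star: 2
  if narrow: 2
  mind mind: 2
  narrow white: 2
  star mind: 2
  star white: 2
  white from: 2
  white white: 2
  … (2 more repeated)
10 duplicate windows → 38 − 10 = 28 distinct.

28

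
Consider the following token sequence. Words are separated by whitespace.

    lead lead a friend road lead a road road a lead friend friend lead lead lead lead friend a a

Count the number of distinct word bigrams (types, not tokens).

20 tokens → 19 bigram windows in total.
Repeated bigrams (each contributes count−1 duplicates):
  lead lead: 4
  lead a: 2
  lead friend: 2
5 duplicate windows → 19 − 5 = 14 distinct.

14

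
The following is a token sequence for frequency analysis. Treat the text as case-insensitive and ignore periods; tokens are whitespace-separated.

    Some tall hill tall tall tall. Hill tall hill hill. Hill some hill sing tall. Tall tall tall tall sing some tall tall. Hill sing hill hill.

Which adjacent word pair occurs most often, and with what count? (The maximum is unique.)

"tall tall", 7 times

Bigram frequencies (highest first):
  tall tall: 7
  tall hill: 4
  hill hill: 3
  some tall: 2
  hill tall: 2
  hill sing: 2
  … (6 more, each ≤ 1)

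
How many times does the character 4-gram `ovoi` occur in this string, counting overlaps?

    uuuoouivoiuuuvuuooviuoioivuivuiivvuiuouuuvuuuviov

Sliding a length-4 window over the 49 characters (46 positions):
  (no match at any position)

0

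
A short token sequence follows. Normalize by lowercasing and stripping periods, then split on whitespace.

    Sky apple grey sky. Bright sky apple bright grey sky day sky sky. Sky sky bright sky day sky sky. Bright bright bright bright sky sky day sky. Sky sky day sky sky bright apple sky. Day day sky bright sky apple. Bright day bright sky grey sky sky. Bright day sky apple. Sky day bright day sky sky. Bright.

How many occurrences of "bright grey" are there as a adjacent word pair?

1

Scanning the 59 overlapping bigram windows for "bright grey":
  position 8–9: bright grey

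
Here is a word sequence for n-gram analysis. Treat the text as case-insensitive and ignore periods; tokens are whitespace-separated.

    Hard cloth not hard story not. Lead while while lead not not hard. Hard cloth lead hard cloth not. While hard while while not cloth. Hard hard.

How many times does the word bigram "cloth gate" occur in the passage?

0

Scanning the 26 overlapping bigram windows for "cloth gate":
  (none found)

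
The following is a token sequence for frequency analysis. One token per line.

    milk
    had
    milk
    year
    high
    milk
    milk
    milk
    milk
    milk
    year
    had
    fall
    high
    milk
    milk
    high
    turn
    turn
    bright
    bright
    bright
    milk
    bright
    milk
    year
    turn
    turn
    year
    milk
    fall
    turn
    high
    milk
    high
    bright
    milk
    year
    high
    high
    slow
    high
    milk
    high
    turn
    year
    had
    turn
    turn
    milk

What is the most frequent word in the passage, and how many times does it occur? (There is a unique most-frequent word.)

Unigram frequencies (highest first):
  milk: 16
  high: 9
  turn: 8
  year: 6
  bright: 5
  had: 3
  … (2 more, each ≤ 2)

"milk", 16 times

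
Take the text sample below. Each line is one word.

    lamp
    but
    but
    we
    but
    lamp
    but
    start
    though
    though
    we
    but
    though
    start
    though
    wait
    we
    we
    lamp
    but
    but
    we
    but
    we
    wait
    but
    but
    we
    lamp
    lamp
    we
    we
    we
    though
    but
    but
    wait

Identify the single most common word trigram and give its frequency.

"but but we", 3 times

Trigram frequencies (highest first):
  but but we: 3
  lamp but but: 2
  but we but: 2
  we but lamp: 1
  but lamp but: 1
  lamp but start: 1
  … (25 more, each ≤ 1)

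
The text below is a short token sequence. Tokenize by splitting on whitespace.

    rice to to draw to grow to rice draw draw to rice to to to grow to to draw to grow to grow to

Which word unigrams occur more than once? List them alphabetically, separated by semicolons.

Unigram counts meeting the condition (more than once):
  draw: 4
  grow: 4
  rice: 3
  to: 13

draw; grow; rice; to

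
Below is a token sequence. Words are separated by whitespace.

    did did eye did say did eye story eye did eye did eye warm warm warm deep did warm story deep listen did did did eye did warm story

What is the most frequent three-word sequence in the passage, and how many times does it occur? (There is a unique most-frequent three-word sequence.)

"did eye did", 3 times

Trigram frequencies (highest first):
  did eye did: 3
  did did eye: 2
  eye did eye: 2
  did warm story: 2
  eye did say: 1
  did say did: 1
  … (16 more, each ≤ 1)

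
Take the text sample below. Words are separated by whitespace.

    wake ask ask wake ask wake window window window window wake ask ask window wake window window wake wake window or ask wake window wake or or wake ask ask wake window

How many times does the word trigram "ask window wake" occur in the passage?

Scanning the 30 overlapping trigram windows for "ask window wake":
  position 13–15: ask window wake

1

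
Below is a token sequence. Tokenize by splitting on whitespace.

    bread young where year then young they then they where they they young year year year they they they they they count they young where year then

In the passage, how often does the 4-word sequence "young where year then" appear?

2

Scanning the 24 overlapping 4-gram windows for "young where year then":
  position 2–5: young where year then
  position 24–27: young where year then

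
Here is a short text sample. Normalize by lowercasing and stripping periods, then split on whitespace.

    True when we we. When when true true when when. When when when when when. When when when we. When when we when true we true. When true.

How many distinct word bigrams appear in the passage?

28 tokens → 27 bigram windows in total.
Repeated bigrams (each contributes count−1 duplicates):
  when when: 11
  true when: 3
  we when: 3
  when true: 3
  when we: 3
18 duplicate windows → 27 − 18 = 9 distinct.

9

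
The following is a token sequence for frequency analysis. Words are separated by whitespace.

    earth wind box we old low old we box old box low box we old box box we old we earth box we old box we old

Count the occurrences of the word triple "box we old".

5

Scanning the 25 overlapping trigram windows for "box we old":
  position 3–5: box we old
  position 13–15: box we old
  position 17–19: box we old
  position 22–24: box we old
  position 25–27: box we old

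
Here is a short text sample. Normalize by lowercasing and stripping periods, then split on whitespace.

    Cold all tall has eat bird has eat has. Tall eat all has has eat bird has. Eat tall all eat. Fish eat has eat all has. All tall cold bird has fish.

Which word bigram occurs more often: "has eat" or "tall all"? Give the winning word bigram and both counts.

"has eat": 5 occurrences
"tall all": 1 occurrence

"has eat" (5 vs 1)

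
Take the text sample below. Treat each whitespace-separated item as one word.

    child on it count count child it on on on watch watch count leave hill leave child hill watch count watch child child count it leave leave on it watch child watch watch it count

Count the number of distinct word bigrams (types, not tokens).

35 tokens → 34 bigram windows in total.
Repeated bigrams (each contributes count−1 duplicates):
  it count: 2
  on it: 2
  on on: 2
  watch child: 2
  watch count: 2
  watch watch: 2
6 duplicate windows → 34 − 6 = 28 distinct.

28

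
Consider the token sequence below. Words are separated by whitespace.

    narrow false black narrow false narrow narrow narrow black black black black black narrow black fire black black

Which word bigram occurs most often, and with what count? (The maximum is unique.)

Bigram frequencies (highest first):
  black black: 5
  narrow false: 2
  black narrow: 2
  narrow narrow: 2
  narrow black: 2
  false black: 1
  … (3 more, each ≤ 1)

"black black", 5 times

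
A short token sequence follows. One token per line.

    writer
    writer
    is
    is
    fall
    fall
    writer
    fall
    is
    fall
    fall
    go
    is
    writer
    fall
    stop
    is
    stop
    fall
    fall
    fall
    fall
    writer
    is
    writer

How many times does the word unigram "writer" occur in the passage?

6

Scanning the 25 tokens for "writer":
  position 1: writer
  position 2: writer
  position 7: writer
  position 14: writer
  position 23: writer
  position 25: writer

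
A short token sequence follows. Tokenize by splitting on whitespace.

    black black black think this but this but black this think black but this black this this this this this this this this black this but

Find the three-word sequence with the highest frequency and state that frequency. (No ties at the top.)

"this this this", 6 times

Trigram frequencies (highest first):
  this this this: 6
  this black this: 2
  black black black: 1
  black black think: 1
  black think this: 1
  think this but: 1
  … (12 more, each ≤ 1)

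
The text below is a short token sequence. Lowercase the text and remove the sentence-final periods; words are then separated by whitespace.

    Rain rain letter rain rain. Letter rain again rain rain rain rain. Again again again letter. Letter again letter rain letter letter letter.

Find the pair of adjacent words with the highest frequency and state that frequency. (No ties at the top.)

Bigram frequencies (highest first):
  rain rain: 5
  rain letter: 3
  letter rain: 3
  letter letter: 3
  rain again: 2
  again again: 2
  … (3 more, each ≤ 2)

"rain rain", 5 times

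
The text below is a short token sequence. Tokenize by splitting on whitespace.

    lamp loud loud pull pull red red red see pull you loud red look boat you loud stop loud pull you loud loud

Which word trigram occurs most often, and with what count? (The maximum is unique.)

"pull you loud", 2 times

Trigram frequencies (highest first):
  pull you loud: 2
  lamp loud loud: 1
  loud loud pull: 1
  loud pull pull: 1
  pull pull red: 1
  pull red red: 1
  … (14 more, each ≤ 1)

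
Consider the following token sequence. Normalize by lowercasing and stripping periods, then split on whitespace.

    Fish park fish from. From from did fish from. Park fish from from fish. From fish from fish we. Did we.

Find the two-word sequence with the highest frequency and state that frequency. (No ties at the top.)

Bigram frequencies (highest first):
  fish from: 5
  from from: 3
  from fish: 3
  park fish: 2
  fish park: 1
  from did: 1
  … (5 more, each ≤ 1)

"fish from", 5 times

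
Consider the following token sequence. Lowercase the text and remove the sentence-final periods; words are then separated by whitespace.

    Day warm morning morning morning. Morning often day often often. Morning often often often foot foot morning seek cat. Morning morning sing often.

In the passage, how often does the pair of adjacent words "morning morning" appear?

4

Scanning the 22 overlapping bigram windows for "morning morning":
  position 3–4: morning morning
  position 4–5: morning morning
  position 5–6: morning morning
  position 20–21: morning morning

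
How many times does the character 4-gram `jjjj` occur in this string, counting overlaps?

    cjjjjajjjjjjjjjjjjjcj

11

Sliding a length-4 window over the 21 characters (18 positions):
  position 2–5: jjjj
  position 7–10: jjjj
  position 8–11: jjjj
  position 9–12: jjjj
  position 10–13: jjjj
  position 11–14: jjjj
  position 12–15: jjjj
  position 13–16: jjjj
  position 14–17: jjjj
  position 15–18: jjjj
  … (1 more)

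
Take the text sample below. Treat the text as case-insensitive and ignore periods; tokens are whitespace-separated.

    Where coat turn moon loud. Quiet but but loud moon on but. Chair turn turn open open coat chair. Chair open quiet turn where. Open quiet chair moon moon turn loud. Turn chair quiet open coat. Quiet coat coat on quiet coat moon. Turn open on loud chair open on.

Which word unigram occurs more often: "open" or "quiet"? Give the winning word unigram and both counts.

"open": 7 occurrences
"quiet": 6 occurrences

"open" (7 vs 6)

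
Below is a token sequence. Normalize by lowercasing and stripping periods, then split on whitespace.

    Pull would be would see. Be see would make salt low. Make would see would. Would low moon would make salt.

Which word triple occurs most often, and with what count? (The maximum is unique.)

"would make salt", 2 times

Trigram frequencies (highest first):
  would make salt: 2
  pull would be: 1
  would be would: 1
  be would see: 1
  would see be: 1
  see be see: 1
  … (12 more, each ≤ 1)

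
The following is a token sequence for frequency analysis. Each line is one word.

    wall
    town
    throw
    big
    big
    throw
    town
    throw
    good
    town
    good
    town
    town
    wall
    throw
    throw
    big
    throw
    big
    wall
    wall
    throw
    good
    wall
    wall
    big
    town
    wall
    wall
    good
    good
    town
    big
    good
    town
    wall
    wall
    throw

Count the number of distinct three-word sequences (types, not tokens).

34

38 tokens → 36 trigram windows in total.
Repeated trigrams (each contributes count−1 duplicates):
  town wall wall: 2
  wall wall throw: 2
2 duplicate windows → 36 − 2 = 34 distinct.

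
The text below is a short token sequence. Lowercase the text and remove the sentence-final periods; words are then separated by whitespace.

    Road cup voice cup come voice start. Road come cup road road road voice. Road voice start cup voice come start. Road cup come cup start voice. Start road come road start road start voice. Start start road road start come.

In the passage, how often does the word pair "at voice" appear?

0

Scanning the 40 overlapping bigram windows for "at voice":
  (none found)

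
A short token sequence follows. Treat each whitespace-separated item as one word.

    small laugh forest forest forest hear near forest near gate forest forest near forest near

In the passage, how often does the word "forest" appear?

7

Scanning the 15 tokens for "forest":
  position 3: forest
  position 4: forest
  position 5: forest
  position 8: forest
  position 11: forest
  position 12: forest
  position 14: forest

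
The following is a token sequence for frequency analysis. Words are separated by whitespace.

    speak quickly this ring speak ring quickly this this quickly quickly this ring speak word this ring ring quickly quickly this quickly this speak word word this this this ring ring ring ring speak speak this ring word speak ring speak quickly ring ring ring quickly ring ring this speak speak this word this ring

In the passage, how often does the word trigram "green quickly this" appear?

0

Scanning the 53 overlapping trigram windows for "green quickly this":
  (none found)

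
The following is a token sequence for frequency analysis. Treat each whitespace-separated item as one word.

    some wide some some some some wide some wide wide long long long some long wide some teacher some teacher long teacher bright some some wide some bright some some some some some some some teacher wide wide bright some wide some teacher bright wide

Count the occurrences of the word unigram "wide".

Scanning the 45 tokens for "wide":
  position 2: wide
  position 7: wide
  position 9: wide
  position 10: wide
  position 16: wide
  position 26: wide
  position 37: wide
  position 38: wide
  position 41: wide
  position 45: wide

10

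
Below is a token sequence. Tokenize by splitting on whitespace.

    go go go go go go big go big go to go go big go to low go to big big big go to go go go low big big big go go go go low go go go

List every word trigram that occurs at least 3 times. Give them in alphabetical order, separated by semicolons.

Trigram counts meeting the condition (at least 3 times):
  big go to: 3
  go big go: 3
  go go go: 8

big go to; go big go; go go go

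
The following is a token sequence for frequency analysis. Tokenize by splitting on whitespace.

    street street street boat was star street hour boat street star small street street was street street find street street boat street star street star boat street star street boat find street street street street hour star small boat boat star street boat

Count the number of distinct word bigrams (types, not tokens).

21

43 tokens → 42 bigram windows in total.
Repeated bigrams (each contributes count−1 duplicates):
  street street: 8
  star street: 4
  street boat: 4
  street star: 4
  boat street: 3
  find street: 2
  star small: 2
  street hour: 2
21 duplicate windows → 42 − 21 = 21 distinct.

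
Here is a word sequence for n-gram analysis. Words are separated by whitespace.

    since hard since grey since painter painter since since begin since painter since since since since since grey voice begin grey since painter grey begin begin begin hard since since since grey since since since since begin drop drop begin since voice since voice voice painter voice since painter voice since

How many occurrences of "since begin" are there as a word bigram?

Scanning the 50 overlapping bigram windows for "since begin":
  position 9–10: since begin
  position 36–37: since begin

2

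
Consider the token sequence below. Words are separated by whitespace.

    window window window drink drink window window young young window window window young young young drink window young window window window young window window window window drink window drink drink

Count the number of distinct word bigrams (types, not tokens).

30 tokens → 29 bigram windows in total.
Repeated bigrams (each contributes count−1 duplicates):
  window window: 10
  window young: 4
  drink window: 3
  window drink: 3
  young window: 3
  young young: 3
  drink drink: 2
21 duplicate windows → 29 − 21 = 8 distinct.

8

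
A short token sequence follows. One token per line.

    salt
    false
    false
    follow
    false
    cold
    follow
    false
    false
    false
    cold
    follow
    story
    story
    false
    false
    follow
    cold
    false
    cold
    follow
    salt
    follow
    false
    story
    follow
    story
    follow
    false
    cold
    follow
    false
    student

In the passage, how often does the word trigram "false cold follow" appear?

Scanning the 31 overlapping trigram windows for "false cold follow":
  position 5–7: false cold follow
  position 10–12: false cold follow
  position 19–21: false cold follow
  position 29–31: false cold follow

4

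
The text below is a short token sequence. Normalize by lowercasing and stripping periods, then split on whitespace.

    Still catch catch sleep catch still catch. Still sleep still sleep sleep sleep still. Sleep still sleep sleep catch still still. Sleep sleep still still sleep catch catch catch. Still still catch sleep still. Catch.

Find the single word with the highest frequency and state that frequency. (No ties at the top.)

Unigram frequencies (highest first):
  still: 13
  sleep: 12
  catch: 10

"still", 13 times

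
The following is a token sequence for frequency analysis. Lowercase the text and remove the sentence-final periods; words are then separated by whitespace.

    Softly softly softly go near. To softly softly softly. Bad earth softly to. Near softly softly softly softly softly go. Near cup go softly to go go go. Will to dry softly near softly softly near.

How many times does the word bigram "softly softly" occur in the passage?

9

Scanning the 35 overlapping bigram windows for "softly softly":
  position 1–2: softly softly
  position 2–3: softly softly
  position 7–8: softly softly
  position 8–9: softly softly
  position 15–16: softly softly
  position 16–17: softly softly
  position 17–18: softly softly
  position 18–19: softly softly
  position 34–35: softly softly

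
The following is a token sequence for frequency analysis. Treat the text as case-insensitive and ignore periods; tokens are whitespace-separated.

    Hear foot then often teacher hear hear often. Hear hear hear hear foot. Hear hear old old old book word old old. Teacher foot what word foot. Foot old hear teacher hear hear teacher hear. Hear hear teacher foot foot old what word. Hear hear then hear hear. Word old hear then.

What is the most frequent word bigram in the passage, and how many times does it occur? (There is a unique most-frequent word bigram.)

Bigram frequencies (highest first):
  hear hear: 10
  teacher hear: 3
  old old: 3
  hear teacher: 3
  hear foot: 2
  word old: 2
  … (22 more, each ≤ 2)

"hear hear", 10 times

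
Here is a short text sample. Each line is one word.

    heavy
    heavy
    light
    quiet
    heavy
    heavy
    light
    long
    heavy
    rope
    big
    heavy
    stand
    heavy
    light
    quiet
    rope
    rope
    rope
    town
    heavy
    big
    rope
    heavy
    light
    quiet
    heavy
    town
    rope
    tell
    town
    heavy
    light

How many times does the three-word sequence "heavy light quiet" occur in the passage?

3

Scanning the 31 overlapping trigram windows for "heavy light quiet":
  position 2–4: heavy light quiet
  position 14–16: heavy light quiet
  position 24–26: heavy light quiet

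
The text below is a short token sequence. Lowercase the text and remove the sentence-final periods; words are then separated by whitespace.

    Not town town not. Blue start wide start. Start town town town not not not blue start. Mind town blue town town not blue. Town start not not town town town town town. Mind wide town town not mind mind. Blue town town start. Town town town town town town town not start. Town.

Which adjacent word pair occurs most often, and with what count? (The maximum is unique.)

"town town", 16 times

Bigram frequencies (highest first):
  town town: 16
  town not: 5
  not blue: 3
  start town: 3
  not not: 3
  blue town: 3
  … (17 more, each ≤ 2)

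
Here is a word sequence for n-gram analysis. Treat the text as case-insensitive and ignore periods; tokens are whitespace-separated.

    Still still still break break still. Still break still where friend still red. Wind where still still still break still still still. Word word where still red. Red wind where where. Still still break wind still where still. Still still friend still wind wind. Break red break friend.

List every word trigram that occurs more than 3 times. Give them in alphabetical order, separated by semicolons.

Trigram counts meeting the condition (more than 3 times):
  still still break: 4
  still still still: 4

still still break; still still still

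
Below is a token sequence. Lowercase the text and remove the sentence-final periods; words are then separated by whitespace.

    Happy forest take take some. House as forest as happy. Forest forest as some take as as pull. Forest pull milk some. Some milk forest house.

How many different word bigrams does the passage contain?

26 tokens → 25 bigram windows in total.
Repeated bigrams (each contributes count−1 duplicates):
  forest as: 2
  happy forest: 2
2 duplicate windows → 25 − 2 = 23 distinct.

23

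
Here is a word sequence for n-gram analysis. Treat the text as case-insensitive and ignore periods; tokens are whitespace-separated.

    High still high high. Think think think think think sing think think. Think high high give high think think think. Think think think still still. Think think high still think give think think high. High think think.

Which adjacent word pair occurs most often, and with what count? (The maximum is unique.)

"think think", 14 times

Bigram frequencies (highest first):
  think think: 14
  high high: 3
  high think: 3
  think high: 3
  high still: 2
  still think: 2
  … (9 more, each ≤ 1)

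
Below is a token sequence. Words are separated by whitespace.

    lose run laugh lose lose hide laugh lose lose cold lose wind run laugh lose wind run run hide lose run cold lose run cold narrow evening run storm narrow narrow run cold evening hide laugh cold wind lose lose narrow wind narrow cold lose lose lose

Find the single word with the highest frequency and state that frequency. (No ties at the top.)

"lose", 14 times

Unigram frequencies (highest first):
  lose: 14
  run: 8
  cold: 6
  narrow: 5
  laugh: 4
  wind: 4
  … (3 more, each ≤ 3)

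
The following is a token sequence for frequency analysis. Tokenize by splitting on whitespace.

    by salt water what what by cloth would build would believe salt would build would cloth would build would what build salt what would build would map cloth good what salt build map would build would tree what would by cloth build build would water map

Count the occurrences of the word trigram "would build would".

5

Scanning the 44 overlapping trigram windows for "would build would":
  position 8–10: would build would
  position 13–15: would build would
  position 17–19: would build would
  position 24–26: would build would
  position 34–36: would build would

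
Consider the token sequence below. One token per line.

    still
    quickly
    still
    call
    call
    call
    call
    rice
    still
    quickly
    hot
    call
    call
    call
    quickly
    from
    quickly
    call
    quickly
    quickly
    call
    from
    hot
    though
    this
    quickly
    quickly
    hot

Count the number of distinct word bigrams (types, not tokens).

28 tokens → 27 bigram windows in total.
Repeated bigrams (each contributes count−1 duplicates):
  call call: 5
  call quickly: 2
  quickly call: 2
  quickly hot: 2
  quickly quickly: 2
  still quickly: 2
9 duplicate windows → 27 − 9 = 18 distinct.

18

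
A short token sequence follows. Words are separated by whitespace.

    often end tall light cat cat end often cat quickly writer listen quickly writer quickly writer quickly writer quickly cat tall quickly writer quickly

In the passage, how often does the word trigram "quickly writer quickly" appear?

Scanning the 22 overlapping trigram windows for "quickly writer quickly":
  position 13–15: quickly writer quickly
  position 15–17: quickly writer quickly
  position 17–19: quickly writer quickly
  position 22–24: quickly writer quickly

4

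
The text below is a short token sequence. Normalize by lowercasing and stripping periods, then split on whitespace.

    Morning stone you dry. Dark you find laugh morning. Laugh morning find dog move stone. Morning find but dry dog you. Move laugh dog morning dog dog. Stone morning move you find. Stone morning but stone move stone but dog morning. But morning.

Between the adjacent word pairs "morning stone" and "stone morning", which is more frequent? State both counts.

"morning stone": 1 occurrence
"stone morning": 3 occurrences

"stone morning" (3 vs 1)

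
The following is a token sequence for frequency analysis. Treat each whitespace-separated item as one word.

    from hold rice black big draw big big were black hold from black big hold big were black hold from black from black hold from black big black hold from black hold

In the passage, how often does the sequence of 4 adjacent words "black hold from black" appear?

Scanning the 29 overlapping 4-gram windows for "black hold from black":
  position 10–13: black hold from black
  position 18–21: black hold from black
  position 23–26: black hold from black
  position 28–31: black hold from black

4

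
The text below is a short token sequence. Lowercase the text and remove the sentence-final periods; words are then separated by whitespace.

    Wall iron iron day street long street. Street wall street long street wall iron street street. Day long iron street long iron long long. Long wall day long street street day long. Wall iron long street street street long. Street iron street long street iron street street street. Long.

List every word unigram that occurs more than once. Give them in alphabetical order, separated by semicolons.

Unigram counts meeting the condition (more than once):
  day: 4
  iron: 8
  long: 13
  street: 19
  wall: 5

day; iron; long; street; wall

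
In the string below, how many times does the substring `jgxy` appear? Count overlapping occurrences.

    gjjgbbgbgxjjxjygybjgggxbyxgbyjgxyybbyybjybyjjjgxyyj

Sliding a length-4 window over the 51 characters (48 positions):
  position 30–33: jgxy
  position 46–49: jgxy

2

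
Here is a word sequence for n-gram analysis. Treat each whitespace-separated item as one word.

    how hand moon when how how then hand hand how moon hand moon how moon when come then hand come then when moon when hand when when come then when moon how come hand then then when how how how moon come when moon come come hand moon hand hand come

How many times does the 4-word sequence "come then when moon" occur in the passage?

2

Scanning the 48 overlapping 4-gram windows for "come then when moon":
  position 20–23: come then when moon
  position 28–31: come then when moon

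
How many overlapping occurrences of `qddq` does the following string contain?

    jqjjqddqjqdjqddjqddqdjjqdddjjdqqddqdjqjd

Sliding a length-4 window over the 40 characters (37 positions):
  position 5–8: qddq
  position 17–20: qddq
  position 32–35: qddq

3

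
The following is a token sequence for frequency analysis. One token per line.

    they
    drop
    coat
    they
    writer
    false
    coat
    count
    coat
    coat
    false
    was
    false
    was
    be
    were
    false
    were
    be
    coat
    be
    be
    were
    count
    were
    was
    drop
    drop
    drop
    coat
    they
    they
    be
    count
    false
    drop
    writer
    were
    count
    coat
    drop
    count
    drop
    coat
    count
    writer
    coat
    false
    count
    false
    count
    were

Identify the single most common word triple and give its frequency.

"drop coat they", 2 times

Trigram frequencies (highest first):
  drop coat they: 2
  they drop coat: 1
  coat they writer: 1
  they writer false: 1
  writer false coat: 1
  false coat count: 1
  … (43 more, each ≤ 1)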